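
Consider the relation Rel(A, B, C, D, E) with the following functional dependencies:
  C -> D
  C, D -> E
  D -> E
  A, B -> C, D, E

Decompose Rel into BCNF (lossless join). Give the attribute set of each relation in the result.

{A, B, C}; {C, D}; {D, E}

Candidate key of the original relation: {A, B}.
{A, B, C, D, E}: {C} determines {C, D, E} here but is not a superkey — split on C -> D, E, giving {C, D, E} and {A, B, C}.
{C, D, E}: {D} determines {D, E} here but is not a superkey — split on D -> E, giving {D, E} and {C, D}.
{D, E} is in BCNF.
{C, D} is in BCNF.
{A, B, C} is in BCNF.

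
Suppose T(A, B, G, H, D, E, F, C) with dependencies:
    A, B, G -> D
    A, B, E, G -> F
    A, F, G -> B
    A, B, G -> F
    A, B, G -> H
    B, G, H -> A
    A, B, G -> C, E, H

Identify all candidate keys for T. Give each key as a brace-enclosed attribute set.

Attributes never on any right-hand side: {G} — every candidate key must contain it.
{A, B, G}⁺ = {A, B, C, D, E, F, G, H} — all of the relation — so {A, B, G} is a candidate key.
{A, F, G}⁺ = {A, B, C, D, E, F, G, H} — all of the relation — so {A, F, G} is a candidate key.
{B, G, H}⁺ = {A, B, C, D, E, F, G, H} — all of the relation — so {B, G, H} is a candidate key.
No proper subset of any of these is a key, and no other minimal superkey exists.

{A, B, G}, {A, F, G}, {B, G, H}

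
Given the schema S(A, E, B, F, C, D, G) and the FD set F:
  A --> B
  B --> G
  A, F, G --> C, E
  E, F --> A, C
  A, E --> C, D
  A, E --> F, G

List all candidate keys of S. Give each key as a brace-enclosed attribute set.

Closure of {A, E} is {A, B, C, D, E, F, G}, the whole schema; {A, E} is a candidate key.
Closure of {A, F} is {A, B, C, D, E, F, G}, the whole schema; {A, F} is a candidate key.
Closure of {E, F} is {A, B, C, D, E, F, G}, the whole schema; {E, F} is a candidate key.
Any other superkey properly contains one of these, so there are no further candidate keys.

{A, E}, {A, F}, {E, F}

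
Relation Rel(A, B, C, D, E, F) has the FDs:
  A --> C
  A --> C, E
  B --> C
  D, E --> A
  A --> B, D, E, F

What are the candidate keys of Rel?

{A}, {D, E}

{A} is a candidate key since {A}⁺ = {A, B, C, D, E, F} covers every attribute.
{D, E} is a candidate key since {D, E}⁺ = {A, B, C, D, E, F} covers every attribute.
Any other superkey properly contains one of these, so there are no further candidate keys.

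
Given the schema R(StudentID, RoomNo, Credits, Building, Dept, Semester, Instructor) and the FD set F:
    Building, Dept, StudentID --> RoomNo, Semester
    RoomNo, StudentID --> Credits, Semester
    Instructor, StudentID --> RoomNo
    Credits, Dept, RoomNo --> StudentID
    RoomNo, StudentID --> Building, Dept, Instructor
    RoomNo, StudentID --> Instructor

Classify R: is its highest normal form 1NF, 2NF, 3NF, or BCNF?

Candidate keys: {Building, Dept, StudentID}, {Credits, Dept, RoomNo}, {Instructor, StudentID}, {RoomNo, StudentID}. Prime attributes: {Building, Credits, Dept, Instructor, RoomNo, StudentID}.
Each dependency's left side is a superkey — BCNF holds.

BCNF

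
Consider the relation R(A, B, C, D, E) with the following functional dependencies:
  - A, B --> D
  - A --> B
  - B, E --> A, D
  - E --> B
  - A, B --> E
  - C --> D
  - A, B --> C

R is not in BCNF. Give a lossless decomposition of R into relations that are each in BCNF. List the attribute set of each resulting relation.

Candidate keys of the original relation: {A}, {E}.
Within {A, B, C, D, E}: {C}⁺ ∩ {A, B, C, D, E} = {C, D}, not the whole set, so C --> D violates BCNF; decompose into {C, D} and {A, B, C, E}.
{C, D} is in BCNF.
{A, B, C, E} is in BCNF.

{A, B, C, E}; {C, D}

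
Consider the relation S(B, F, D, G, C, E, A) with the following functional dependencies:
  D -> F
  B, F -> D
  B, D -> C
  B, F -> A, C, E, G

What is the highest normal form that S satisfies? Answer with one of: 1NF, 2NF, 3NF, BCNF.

Candidate keys: {B, D}, {B, F}. Prime attributes: {B, D, F}.
D -> F breaks BCNF: {D}⁺ = {D, F}, so {D} is not a superkey.
But every attribute on its right side ({F}) is prime, and the same holds for every other non-superkey FD, so 3NF still holds.

3NF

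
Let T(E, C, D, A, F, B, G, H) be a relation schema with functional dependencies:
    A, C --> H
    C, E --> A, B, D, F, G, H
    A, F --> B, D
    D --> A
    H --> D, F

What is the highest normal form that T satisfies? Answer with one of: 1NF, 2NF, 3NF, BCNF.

Candidate key: {C, E}. Prime attributes: {C, E}.
A, C --> H breaks BCNF: {A, C}⁺ = {A, B, C, D, F, H}, so {A, C} is not a superkey.
Because {H} is non-prime and the left side of A, C --> H is not a superkey, the relation is not in 3NF.
No proper subset of a key has a non-prime attribute in its closure, so there is no partial dependency; 2NF holds.

2NF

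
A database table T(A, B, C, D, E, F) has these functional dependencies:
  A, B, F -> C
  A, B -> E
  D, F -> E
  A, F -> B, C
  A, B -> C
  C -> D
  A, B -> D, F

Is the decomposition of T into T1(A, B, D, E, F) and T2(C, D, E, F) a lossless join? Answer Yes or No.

No

T1 ∩ T2 = {D, E, F}; its closure under F is {D, E, F}.
Neither T1 nor T2 is contained in that closure, so the decomposition is lossy.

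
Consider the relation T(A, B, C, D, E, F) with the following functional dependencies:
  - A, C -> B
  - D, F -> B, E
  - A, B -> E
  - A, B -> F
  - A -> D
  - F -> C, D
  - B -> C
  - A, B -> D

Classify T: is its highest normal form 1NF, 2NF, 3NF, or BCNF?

1NF

Candidate keys: {A, B}, {A, C}, {A, F}. Prime attributes: {A, B, C, F}.
For D, F -> B, E we have {D, F}⁺ = {B, C, D, E, F}; {D, F} is not a superkey, so BCNF fails.
D, F -> B, E has non-prime {E} on the right and a non-superkey on the left, so 3NF fails.
The proper key subset {A} of {A, B} determines non-prime {D}, so the relation is not even in 2NF.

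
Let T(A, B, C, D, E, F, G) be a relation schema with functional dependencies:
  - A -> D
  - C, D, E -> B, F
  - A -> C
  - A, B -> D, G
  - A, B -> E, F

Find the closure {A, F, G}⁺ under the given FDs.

{A, C, D, F, G}

Start with {A, F, G}.
A -> D applies; add {D} → now {A, D, F, G}.
A -> C applies; add {C} → now {A, C, D, F, G}.
No further FD applies.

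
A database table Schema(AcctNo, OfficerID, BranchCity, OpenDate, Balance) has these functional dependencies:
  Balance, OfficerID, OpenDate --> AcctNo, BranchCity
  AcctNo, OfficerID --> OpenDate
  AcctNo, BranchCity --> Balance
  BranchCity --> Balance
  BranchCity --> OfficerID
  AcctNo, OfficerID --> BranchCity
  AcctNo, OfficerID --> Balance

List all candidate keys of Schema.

{AcctNo, BranchCity}, {AcctNo, OfficerID}, {Balance, OfficerID, OpenDate}, {BranchCity, OpenDate}

{AcctNo, BranchCity}⁺ = {AcctNo, Balance, BranchCity, OfficerID, OpenDate} — all of the relation — so {AcctNo, BranchCity} is a candidate key.
{AcctNo, OfficerID}⁺ = {AcctNo, Balance, BranchCity, OfficerID, OpenDate} — all of the relation — so {AcctNo, OfficerID} is a candidate key.
{BranchCity, OpenDate}⁺ = {AcctNo, Balance, BranchCity, OfficerID, OpenDate} — all of the relation — so {BranchCity, OpenDate} is a candidate key.
{Balance, OfficerID, OpenDate}⁺ = {AcctNo, Balance, BranchCity, OfficerID, OpenDate} — all of the relation — so {Balance, OfficerID, OpenDate} is a candidate key.
No proper subset of any of these is a key, and no other minimal superkey exists.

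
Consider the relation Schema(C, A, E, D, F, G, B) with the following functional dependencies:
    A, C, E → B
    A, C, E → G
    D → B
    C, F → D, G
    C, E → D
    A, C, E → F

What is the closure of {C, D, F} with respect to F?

Start with {C, D, F}.
D → B applies; add {B} → now {B, C, D, F}.
C, F → D, G applies; add {G} → now {B, C, D, F, G}.
No further FD applies.

{B, C, D, F, G}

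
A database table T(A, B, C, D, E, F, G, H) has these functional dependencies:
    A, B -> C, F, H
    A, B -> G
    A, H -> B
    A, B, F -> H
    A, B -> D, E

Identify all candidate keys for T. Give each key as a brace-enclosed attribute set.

{A, B}, {A, H}

{A} never appears on the right of any FD, so every key must include it.
Closure of {A, B} is {A, B, C, D, E, F, G, H}, the whole schema; {A, B} is a candidate key.
Closure of {A, H} is {A, B, C, D, E, F, G, H}, the whole schema; {A, H} is a candidate key.
No proper subset of any of these is a key, and no other minimal superkey exists.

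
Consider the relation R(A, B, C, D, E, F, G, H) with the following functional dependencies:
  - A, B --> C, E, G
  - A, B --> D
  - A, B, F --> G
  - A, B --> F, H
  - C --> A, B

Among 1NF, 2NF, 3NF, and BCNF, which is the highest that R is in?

Candidate keys: {A, B}, {C}. Prime attributes: {A, B, C}.
Each dependency's left side is a superkey — BCNF holds.

BCNF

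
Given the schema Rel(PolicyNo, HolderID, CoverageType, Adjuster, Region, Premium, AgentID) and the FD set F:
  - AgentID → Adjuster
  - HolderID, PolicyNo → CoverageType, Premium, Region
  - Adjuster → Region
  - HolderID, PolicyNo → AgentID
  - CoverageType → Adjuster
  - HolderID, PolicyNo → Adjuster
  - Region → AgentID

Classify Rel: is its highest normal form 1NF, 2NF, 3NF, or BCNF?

Candidate key: {HolderID, PolicyNo}. Prime attributes: {HolderID, PolicyNo}.
AgentID → Adjuster breaks BCNF: {AgentID}⁺ = {Adjuster, AgentID, Region}, so {AgentID} is not a superkey.
Because {Adjuster} is non-prime and the left side of AgentID → Adjuster is not a superkey, the relation is not in 3NF.
Checking every proper subset of each key, none determines a non-prime attribute — 2NF is satisfied.

2NF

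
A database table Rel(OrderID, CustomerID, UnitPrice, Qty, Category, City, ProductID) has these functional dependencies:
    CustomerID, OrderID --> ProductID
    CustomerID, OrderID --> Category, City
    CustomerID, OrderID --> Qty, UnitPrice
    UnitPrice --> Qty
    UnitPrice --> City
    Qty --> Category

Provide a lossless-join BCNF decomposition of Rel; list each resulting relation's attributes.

Candidate key of the original relation: {CustomerID, OrderID}.
{Category, City, CustomerID, OrderID, ProductID, Qty, UnitPrice}: {UnitPrice} determines {Category, City, Qty, UnitPrice} here but is not a superkey — split on UnitPrice --> Category, City, Qty, giving {Category, City, Qty, UnitPrice} and {CustomerID, OrderID, ProductID, UnitPrice}.
{Category, City, Qty, UnitPrice}: {Qty} determines {Category, Qty} here but is not a superkey — split on Qty --> Category, giving {Category, Qty} and {City, Qty, UnitPrice}.
{Category, Qty} is in BCNF.
{City, Qty, UnitPrice} is in BCNF.
{CustomerID, OrderID, ProductID, UnitPrice} is in BCNF.

{Category, Qty}; {City, Qty, UnitPrice}; {CustomerID, OrderID, ProductID, UnitPrice}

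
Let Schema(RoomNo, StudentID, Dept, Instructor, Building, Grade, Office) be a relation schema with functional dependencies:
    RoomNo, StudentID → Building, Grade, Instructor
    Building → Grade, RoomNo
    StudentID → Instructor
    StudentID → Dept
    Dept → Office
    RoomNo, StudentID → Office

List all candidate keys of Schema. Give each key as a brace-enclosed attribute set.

Attributes never on any right-hand side: {StudentID} — every candidate key must contain it.
{Building, StudentID}⁺ = {Building, Dept, Grade, Instructor, Office, RoomNo, StudentID}, which is every attribute, so {Building, StudentID} is a candidate key.
{RoomNo, StudentID}⁺ = {Building, Dept, Grade, Instructor, Office, RoomNo, StudentID}, which is every attribute, so {RoomNo, StudentID} is a candidate key.
Any other superkey properly contains one of these, so there are no further candidate keys.

{Building, StudentID}, {RoomNo, StudentID}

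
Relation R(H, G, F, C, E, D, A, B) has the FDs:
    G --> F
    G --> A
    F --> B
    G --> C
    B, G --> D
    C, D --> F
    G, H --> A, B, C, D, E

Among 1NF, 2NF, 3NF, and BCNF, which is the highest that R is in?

1NF

Candidate key: {G, H}. Prime attributes: {G, H}.
G --> F breaks BCNF: {G}⁺ = {A, B, C, D, F, G}, so {G} is not a superkey.
Because {F} is non-prime and the left side of G --> F is not a superkey, the relation is not in 3NF.
{G} is a proper subset of the key {G, H}, and {G}⁺ contains the non-prime attributes {A, B, C, D, F} — a partial dependency, so 2NF is violated.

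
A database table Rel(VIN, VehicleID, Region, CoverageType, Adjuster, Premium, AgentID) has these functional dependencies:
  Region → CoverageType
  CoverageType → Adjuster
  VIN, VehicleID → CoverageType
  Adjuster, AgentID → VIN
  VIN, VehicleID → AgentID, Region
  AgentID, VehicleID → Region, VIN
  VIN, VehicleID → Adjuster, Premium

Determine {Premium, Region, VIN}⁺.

{Adjuster, CoverageType, Premium, Region, VIN}

Start with {Premium, Region, VIN}.
Region → CoverageType applies; add {CoverageType} → now {CoverageType, Premium, Region, VIN}.
CoverageType → Adjuster applies; add {Adjuster} → now {Adjuster, CoverageType, Premium, Region, VIN}.
No further FD applies.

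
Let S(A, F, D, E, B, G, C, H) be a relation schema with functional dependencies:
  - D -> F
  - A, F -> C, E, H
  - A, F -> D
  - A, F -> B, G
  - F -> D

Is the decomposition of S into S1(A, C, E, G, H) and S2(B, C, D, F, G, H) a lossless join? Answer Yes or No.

S1 ∩ S2 = {C, G, H}; its closure under F is {C, G, H}.
The closure covers neither S1 nor S2 entirely; the join is not lossless.

No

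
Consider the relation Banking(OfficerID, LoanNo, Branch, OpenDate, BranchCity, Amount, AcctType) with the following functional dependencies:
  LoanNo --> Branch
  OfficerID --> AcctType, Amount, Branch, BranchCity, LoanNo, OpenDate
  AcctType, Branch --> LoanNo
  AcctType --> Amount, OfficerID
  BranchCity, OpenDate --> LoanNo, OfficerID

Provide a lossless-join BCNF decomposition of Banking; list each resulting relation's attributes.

{AcctType, Amount, BranchCity, LoanNo, OfficerID, OpenDate}; {Branch, LoanNo}

Candidate keys of the original relation: {AcctType}, {BranchCity, OpenDate}, {OfficerID}.
In {AcctType, Amount, Branch, BranchCity, LoanNo, OfficerID, OpenDate}, {LoanNo} is not a superkey ({LoanNo}⁺ restricted to this set is {Branch, LoanNo}), so split on LoanNo --> Branch into {Branch, LoanNo} and {AcctType, Amount, BranchCity, LoanNo, OfficerID, OpenDate}.
{Branch, LoanNo} is in BCNF.
{AcctType, Amount, BranchCity, LoanNo, OfficerID, OpenDate} is in BCNF.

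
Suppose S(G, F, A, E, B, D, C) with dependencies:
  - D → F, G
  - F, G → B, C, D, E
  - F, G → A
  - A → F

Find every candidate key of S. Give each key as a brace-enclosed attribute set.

{A, G}, {D}, {F, G}

{D} is a candidate key since {D}⁺ = {A, B, C, D, E, F, G} covers every attribute.
{A, G} is a candidate key since {A, G}⁺ = {A, B, C, D, E, F, G} covers every attribute.
{F, G} is a candidate key since {F, G}⁺ = {A, B, C, D, E, F, G} covers every attribute.
No proper subset of any of these is a key, and no other minimal superkey exists.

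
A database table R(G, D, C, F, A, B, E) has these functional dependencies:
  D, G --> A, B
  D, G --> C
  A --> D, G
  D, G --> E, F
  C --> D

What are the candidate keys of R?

{A} is a candidate key since {A}⁺ = {A, B, C, D, E, F, G} covers every attribute.
{C, G} is a candidate key since {C, G}⁺ = {A, B, C, D, E, F, G} covers every attribute.
{D, G} is a candidate key since {D, G}⁺ = {A, B, C, D, E, F, G} covers every attribute.
No proper subset of any of these is a key, and no other minimal superkey exists.

{A}, {C, G}, {D, G}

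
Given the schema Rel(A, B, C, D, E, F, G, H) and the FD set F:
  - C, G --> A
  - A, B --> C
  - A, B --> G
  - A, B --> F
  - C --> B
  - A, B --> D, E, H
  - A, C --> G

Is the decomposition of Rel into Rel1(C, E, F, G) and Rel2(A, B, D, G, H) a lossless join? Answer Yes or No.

No

Common attributes: {G}; their closure is {G}.
Rel1 ⊄ {G} and Rel2 ⊄ {G}, so the split is lossy.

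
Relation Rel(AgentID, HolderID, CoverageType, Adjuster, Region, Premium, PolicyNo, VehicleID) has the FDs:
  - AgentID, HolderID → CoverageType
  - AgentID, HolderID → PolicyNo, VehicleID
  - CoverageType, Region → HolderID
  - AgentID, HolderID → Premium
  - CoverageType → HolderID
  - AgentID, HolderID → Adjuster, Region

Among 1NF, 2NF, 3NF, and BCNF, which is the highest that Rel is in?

3NF

Candidate keys: {AgentID, CoverageType}, {AgentID, HolderID}. Prime attributes: {AgentID, CoverageType, HolderID}.
CoverageType, Region → HolderID breaks BCNF: {CoverageType, Region}⁺ = {CoverageType, HolderID, Region}, so {CoverageType, Region} is not a superkey.
Its right-hand attributes {HolderID} are all prime, as are those of every other non-superkey FD — the relation is in 3NF.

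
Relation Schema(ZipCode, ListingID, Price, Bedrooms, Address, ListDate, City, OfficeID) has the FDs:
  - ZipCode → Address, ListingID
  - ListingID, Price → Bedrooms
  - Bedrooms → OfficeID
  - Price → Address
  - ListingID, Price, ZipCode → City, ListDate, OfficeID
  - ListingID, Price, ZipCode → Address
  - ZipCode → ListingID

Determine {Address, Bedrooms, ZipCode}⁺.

Start with {Address, Bedrooms, ZipCode}.
ZipCode → Address, ListingID applies; add {ListingID} → now {Address, Bedrooms, ListingID, ZipCode}.
Bedrooms → OfficeID applies; add {OfficeID} → now {Address, Bedrooms, ListingID, OfficeID, ZipCode}.
No further FD applies.

{Address, Bedrooms, ListingID, OfficeID, ZipCode}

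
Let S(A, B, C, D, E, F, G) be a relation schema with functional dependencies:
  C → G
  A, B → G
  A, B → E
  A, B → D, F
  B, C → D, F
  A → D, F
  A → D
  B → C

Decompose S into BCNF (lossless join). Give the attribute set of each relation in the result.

Candidate key of the original relation: {A, B}.
{A, B, C, D, E, F, G}: {C} determines {C, G} here but is not a superkey — split on C → G, giving {C, G} and {A, B, C, D, E, F}.
{C, G} is in BCNF.
{A, B, C, D, E, F}: {B, C} determines {B, C, D, F} here but is not a superkey — split on B, C → D, F, giving {B, C, D, F} and {A, B, C, E}.
{B, C, D, F} is in BCNF.
{A, B, C, E}: {B} determines {B, C} here but is not a superkey — split on B → C, giving {B, C} and {A, B, E}.
{B, C} is in BCNF.
{A, B, E} is in BCNF.

{A, B, E}; {B, C, D, F}; {C, G}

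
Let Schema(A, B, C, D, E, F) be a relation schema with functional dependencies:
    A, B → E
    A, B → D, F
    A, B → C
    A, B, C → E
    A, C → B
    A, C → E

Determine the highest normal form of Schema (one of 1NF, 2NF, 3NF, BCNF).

Candidate keys: {A, B}, {A, C}. Prime attributes: {A, B, C}.
The left-hand side of every FD is a superkey, so BCNF is satisfied.

BCNF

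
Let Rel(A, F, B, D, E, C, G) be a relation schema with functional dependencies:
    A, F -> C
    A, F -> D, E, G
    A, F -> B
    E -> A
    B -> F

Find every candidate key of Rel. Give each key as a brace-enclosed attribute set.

Closure of {A, B} is {A, B, C, D, E, F, G}, the whole schema; {A, B} is a candidate key.
Closure of {A, F} is {A, B, C, D, E, F, G}, the whole schema; {A, F} is a candidate key.
Closure of {B, E} is {A, B, C, D, E, F, G}, the whole schema; {B, E} is a candidate key.
Closure of {E, F} is {A, B, C, D, E, F, G}, the whole schema; {E, F} is a candidate key.
No proper subset of any of these is a key, and no other minimal superkey exists.

{A, B}, {A, F}, {B, E}, {E, F}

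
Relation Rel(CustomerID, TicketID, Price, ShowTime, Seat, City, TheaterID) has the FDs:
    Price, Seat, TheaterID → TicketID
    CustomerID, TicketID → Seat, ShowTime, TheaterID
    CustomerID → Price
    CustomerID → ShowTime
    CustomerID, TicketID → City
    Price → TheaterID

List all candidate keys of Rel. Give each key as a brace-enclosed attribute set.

Attributes never on any right-hand side: {CustomerID} — every candidate key must contain it.
Closure of {CustomerID, Seat} is {City, CustomerID, Price, Seat, ShowTime, TheaterID, TicketID}, the whole schema; {CustomerID, Seat} is a candidate key.
Closure of {CustomerID, TicketID} is {City, CustomerID, Price, Seat, ShowTime, TheaterID, TicketID}, the whole schema; {CustomerID, TicketID} is a candidate key.
Any other superkey properly contains one of these, so there are no further candidate keys.

{CustomerID, Seat}, {CustomerID, TicketID}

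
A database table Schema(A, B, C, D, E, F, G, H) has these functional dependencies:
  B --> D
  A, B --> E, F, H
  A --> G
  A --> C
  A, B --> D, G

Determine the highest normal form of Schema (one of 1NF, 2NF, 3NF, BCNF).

1NF

Candidate key: {A, B}. Prime attributes: {A, B}.
B --> D breaks BCNF: {B}⁺ = {B, D}, so {B} is not a superkey.
B --> D has non-prime {D} on the right and a non-superkey on the left, so 3NF fails.
{A} is a proper subset of the key {A, B}, and {A}⁺ contains the non-prime attributes {C, G} — a partial dependency, so 2NF is violated.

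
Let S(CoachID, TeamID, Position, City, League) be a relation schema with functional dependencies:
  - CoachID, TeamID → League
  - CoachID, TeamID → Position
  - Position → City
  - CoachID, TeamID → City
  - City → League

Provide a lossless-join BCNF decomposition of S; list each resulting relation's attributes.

{City, League}; {City, Position}; {CoachID, Position, TeamID}

Candidate key of the original relation: {CoachID, TeamID}.
{City, CoachID, League, Position, TeamID}: {Position} determines {City, League, Position} here but is not a superkey — split on Position → City, League, giving {City, League, Position} and {CoachID, Position, TeamID}.
{City, League, Position}: {City} determines {City, League} here but is not a superkey — split on City → League, giving {City, League} and {City, Position}.
{City, League} is in BCNF.
{City, Position} is in BCNF.
{CoachID, Position, TeamID} is in BCNF.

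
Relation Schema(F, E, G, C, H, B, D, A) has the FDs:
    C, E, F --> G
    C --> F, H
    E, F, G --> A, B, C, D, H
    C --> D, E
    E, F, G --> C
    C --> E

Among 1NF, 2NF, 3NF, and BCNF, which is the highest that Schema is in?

Candidate keys: {C}, {E, F, G}. Prime attributes: {C, E, F, G}.
Each dependency's left side is a superkey — BCNF holds.

BCNF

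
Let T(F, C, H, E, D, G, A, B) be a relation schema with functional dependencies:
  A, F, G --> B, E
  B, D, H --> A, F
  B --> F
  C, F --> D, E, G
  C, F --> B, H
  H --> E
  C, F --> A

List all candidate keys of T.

{C} never appears on the right of any FD, so every key must include it.
Closure of {B, C} is {A, B, C, D, E, F, G, H}, the whole schema; {B, C} is a candidate key.
Closure of {C, F} is {A, B, C, D, E, F, G, H}, the whole schema; {C, F} is a candidate key.
These are minimal and exhaustive — every other superkey contains one of them.

{B, C}, {C, F}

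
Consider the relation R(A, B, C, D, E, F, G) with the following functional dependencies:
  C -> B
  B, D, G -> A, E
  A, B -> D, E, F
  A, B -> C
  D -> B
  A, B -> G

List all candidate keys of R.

{A, B}, {A, C}, {A, D}, {D, G}

{A, B}⁺ = {A, B, C, D, E, F, G} — all of the relation — so {A, B} is a candidate key.
{A, C}⁺ = {A, B, C, D, E, F, G} — all of the relation — so {A, C} is a candidate key.
{A, D}⁺ = {A, B, C, D, E, F, G} — all of the relation — so {A, D} is a candidate key.
{D, G}⁺ = {A, B, C, D, E, F, G} — all of the relation — so {D, G} is a candidate key.
No proper subset of any of these is a key, and no other minimal superkey exists.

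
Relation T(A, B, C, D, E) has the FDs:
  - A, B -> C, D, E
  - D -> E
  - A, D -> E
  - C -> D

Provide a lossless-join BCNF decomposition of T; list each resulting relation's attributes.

{A, B, C}; {C, D}; {D, E}

Candidate key of the original relation: {A, B}.
{A, B, C, D, E}: {D} determines {D, E} here but is not a superkey — split on D -> E, giving {D, E} and {A, B, C, D}.
{D, E} has no BCNF violation.
{A, B, C, D}: {C} determines {C, D} here but is not a superkey — split on C -> D, giving {C, D} and {A, B, C}.
{C, D} has no BCNF violation.
{A, B, C} has no BCNF violation.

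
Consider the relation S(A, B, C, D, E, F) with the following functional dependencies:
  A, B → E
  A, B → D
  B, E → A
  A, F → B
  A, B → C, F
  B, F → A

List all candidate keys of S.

{A, B}⁺ = {A, B, C, D, E, F}, which is every attribute, so {A, B} is a candidate key.
{A, F}⁺ = {A, B, C, D, E, F}, which is every attribute, so {A, F} is a candidate key.
{B, E}⁺ = {A, B, C, D, E, F}, which is every attribute, so {B, E} is a candidate key.
{B, F}⁺ = {A, B, C, D, E, F}, which is every attribute, so {B, F} is a candidate key.
These are minimal and exhaustive — every other superkey contains one of them.

{A, B}, {A, F}, {B, E}, {B, F}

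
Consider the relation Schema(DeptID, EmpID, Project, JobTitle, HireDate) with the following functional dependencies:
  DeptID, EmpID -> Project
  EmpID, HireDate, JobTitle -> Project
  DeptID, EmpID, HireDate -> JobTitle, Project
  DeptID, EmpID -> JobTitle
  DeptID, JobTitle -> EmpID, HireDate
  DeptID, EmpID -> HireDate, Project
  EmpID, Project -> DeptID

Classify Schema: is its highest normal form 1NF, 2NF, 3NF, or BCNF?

Candidate keys: {DeptID, EmpID}, {DeptID, JobTitle}, {EmpID, HireDate, JobTitle}, {EmpID, Project}. Prime attributes: {DeptID, EmpID, HireDate, JobTitle, Project}.
Every FD has a superkey on the left, so the relation is in BCNF.

BCNF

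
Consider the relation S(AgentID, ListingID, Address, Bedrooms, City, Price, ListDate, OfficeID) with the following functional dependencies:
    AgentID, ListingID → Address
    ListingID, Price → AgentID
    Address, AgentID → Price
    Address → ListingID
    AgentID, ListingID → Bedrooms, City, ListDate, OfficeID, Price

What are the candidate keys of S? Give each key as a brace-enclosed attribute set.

{Address, AgentID}, {Address, Price}, {AgentID, ListingID}, {ListingID, Price}

{Address, AgentID}⁺ = {Address, AgentID, Bedrooms, City, ListDate, ListingID, OfficeID, Price}, which is every attribute, so {Address, AgentID} is a candidate key.
{Address, Price}⁺ = {Address, AgentID, Bedrooms, City, ListDate, ListingID, OfficeID, Price}, which is every attribute, so {Address, Price} is a candidate key.
{AgentID, ListingID}⁺ = {Address, AgentID, Bedrooms, City, ListDate, ListingID, OfficeID, Price}, which is every attribute, so {AgentID, ListingID} is a candidate key.
{ListingID, Price}⁺ = {Address, AgentID, Bedrooms, City, ListDate, ListingID, OfficeID, Price}, which is every attribute, so {ListingID, Price} is a candidate key.
Any other superkey properly contains one of these, so there are no further candidate keys.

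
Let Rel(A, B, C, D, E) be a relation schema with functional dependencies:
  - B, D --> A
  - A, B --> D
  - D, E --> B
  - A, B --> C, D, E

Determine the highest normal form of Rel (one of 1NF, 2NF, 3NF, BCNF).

Candidate keys: {A, B}, {B, D}, {D, E}. Prime attributes: {A, B, D, E}.
The left-hand side of every FD is a superkey, so BCNF is satisfied.

BCNF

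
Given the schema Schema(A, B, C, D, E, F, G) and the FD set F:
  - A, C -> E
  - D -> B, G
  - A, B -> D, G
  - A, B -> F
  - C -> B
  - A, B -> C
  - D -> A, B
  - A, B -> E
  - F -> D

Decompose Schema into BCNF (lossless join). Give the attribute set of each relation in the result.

Candidate keys of the original relation: {A, B}, {A, C}, {D}, {F}.
In {A, B, C, D, E, F, G}, {C} is not a superkey ({C}⁺ restricted to this set is {B, C}), so split on C -> B into {B, C} and {A, C, D, E, F, G}.
{B, C}: every determinant is a superkey — BCNF.
{A, C, D, E, F, G}: every determinant is a superkey — BCNF.

{A, C, D, E, F, G}; {B, C}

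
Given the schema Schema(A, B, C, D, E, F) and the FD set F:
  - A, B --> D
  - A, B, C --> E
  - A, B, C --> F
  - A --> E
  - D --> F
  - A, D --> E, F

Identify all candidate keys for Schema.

{A, B, C}

{A, B, C} never appear on the right of any FD, so every key must include all of them.
Closure of {A, B, C} is {A, B, C, D, E, F}, the whole schema; {A, B, C} is a candidate key.
No smaller or unrelated set reaches every attribute, so there are no other keys.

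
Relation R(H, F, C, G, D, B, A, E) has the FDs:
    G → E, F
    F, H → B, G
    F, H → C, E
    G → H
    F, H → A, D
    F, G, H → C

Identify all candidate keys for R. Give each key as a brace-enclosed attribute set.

{F, H}, {G}

{G} is a candidate key since {G}⁺ = {A, B, C, D, E, F, G, H} covers every attribute.
{F, H} is a candidate key since {F, H}⁺ = {A, B, C, D, E, F, G, H} covers every attribute.
These are minimal and exhaustive — every other superkey contains one of them.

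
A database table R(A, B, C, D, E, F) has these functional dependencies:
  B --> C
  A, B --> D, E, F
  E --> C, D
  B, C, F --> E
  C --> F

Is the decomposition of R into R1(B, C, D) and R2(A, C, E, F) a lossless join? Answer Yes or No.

No

R1 ∩ R2 = {C}; its closure under F is {C, F}.
The closure covers neither R1 nor R2 entirely; the join is not lossless.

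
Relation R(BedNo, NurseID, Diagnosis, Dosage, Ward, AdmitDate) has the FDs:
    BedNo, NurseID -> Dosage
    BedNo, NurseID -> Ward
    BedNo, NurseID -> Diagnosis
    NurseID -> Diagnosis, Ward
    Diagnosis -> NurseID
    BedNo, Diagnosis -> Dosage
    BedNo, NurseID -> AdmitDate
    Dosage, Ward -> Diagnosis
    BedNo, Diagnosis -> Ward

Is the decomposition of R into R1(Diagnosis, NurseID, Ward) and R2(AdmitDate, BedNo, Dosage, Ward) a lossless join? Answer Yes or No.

No

R1 ∩ R2 = {Ward}; its closure under F is {Ward}.
The closure covers neither R1 nor R2 entirely; the join is not lossless.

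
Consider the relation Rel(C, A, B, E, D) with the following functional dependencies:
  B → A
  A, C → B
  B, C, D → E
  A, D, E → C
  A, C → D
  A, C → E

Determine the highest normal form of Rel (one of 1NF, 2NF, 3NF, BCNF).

3NF

Candidate keys: {A, C}, {A, D, E}, {B, C}, {B, D, E}. Prime attributes: {A, B, C, D, E}.
For B → A we have {B}⁺ = {A, B}; {B} is not a superkey, so BCNF fails.
Its right-hand attributes {A} are all prime, as are those of every other non-superkey FD — the relation is in 3NF.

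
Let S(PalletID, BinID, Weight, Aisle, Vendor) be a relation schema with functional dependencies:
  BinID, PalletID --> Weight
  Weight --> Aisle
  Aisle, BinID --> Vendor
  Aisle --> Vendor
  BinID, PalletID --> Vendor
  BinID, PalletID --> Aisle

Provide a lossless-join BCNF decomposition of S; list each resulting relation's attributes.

Candidate key of the original relation: {BinID, PalletID}.
In {Aisle, BinID, PalletID, Vendor, Weight}, {Weight} is not a superkey ({Weight}⁺ restricted to this set is {Aisle, Vendor, Weight}), so split on Weight --> Aisle, Vendor into {Aisle, Vendor, Weight} and {BinID, PalletID, Weight}.
In {Aisle, Vendor, Weight}, {Aisle} is not a superkey ({Aisle}⁺ restricted to this set is {Aisle, Vendor}), so split on Aisle --> Vendor into {Aisle, Vendor} and {Aisle, Weight}.
{Aisle, Vendor} has no BCNF violation.
{Aisle, Weight} has no BCNF violation.
{BinID, PalletID, Weight} has no BCNF violation.

{Aisle, Vendor}; {Aisle, Weight}; {BinID, PalletID, Weight}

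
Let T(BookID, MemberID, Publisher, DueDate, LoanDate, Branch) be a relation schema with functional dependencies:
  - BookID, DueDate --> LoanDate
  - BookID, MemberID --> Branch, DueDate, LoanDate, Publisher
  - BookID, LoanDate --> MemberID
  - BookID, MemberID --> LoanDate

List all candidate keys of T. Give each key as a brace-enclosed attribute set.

{BookID} never appears on the right of any FD, so every key must include it.
{BookID, DueDate} is a candidate key since {BookID, DueDate}⁺ = {BookID, Branch, DueDate, LoanDate, MemberID, Publisher} covers every attribute.
{BookID, LoanDate} is a candidate key since {BookID, LoanDate}⁺ = {BookID, Branch, DueDate, LoanDate, MemberID, Publisher} covers every attribute.
{BookID, MemberID} is a candidate key since {BookID, MemberID}⁺ = {BookID, Branch, DueDate, LoanDate, MemberID, Publisher} covers every attribute.
Any other superkey properly contains one of these, so there are no further candidate keys.

{BookID, DueDate}, {BookID, LoanDate}, {BookID, MemberID}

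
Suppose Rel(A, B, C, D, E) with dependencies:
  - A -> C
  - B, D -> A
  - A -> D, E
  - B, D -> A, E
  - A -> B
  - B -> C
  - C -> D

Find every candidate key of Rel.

{A}, {B}

{A}⁺ = {A, B, C, D, E} — all of the relation — so {A} is a candidate key.
{B}⁺ = {A, B, C, D, E} — all of the relation — so {B} is a candidate key.
No proper subset of any of these is a key, and no other minimal superkey exists.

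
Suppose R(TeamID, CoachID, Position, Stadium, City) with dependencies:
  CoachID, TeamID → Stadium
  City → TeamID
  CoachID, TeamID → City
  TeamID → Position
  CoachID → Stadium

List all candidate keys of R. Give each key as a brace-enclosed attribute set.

No FD produces {CoachID}, so it must be in every candidate key.
{City, CoachID} is a candidate key since {City, CoachID}⁺ = {City, CoachID, Position, Stadium, TeamID} covers every attribute.
{CoachID, TeamID} is a candidate key since {CoachID, TeamID}⁺ = {City, CoachID, Position, Stadium, TeamID} covers every attribute.
These are minimal and exhaustive — every other superkey contains one of them.

{City, CoachID}, {CoachID, TeamID}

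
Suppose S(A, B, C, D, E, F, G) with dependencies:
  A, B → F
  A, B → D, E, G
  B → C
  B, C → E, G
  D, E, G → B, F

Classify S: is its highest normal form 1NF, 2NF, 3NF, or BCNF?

1NF

Candidate keys: {A, B}, {A, D, E, G}. Prime attributes: {A, B, D, E, G}.
For B → C we have {B}⁺ = {B, C, E, G}; {B} is not a superkey, so BCNF fails.
B → C determines the non-prime attribute {C} from a non-superkey — 3NF is violated.
The proper key subset {B} of {A, B} determines non-prime {C}, so the relation is not even in 2NF.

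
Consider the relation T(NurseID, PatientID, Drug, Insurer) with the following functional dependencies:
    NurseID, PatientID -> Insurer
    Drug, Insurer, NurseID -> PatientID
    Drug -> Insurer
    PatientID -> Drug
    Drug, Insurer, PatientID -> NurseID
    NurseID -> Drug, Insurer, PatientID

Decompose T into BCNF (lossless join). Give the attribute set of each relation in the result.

{Drug, Insurer}; {Drug, NurseID, PatientID}

Candidate keys of the original relation: {NurseID}, {PatientID}.
Within {Drug, Insurer, NurseID, PatientID}: {Drug}⁺ ∩ {Drug, Insurer, NurseID, PatientID} = {Drug, Insurer}, not the whole set, so Drug -> Insurer violates BCNF; decompose into {Drug, Insurer} and {Drug, NurseID, PatientID}.
{Drug, Insurer} is in BCNF.
{Drug, NurseID, PatientID} is in BCNF.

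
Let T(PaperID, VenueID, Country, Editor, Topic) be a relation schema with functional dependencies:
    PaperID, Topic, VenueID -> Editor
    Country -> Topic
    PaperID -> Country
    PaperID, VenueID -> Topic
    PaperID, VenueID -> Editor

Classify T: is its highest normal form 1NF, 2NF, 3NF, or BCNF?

Candidate key: {PaperID, VenueID}. Prime attributes: {PaperID, VenueID}.
For Country -> Topic we have {Country}⁺ = {Country, Topic}; {Country} is not a superkey, so BCNF fails.
Country -> Topic determines the non-prime attribute {Topic} from a non-superkey — 3NF is violated.
Since {PaperID} ⊂ {PaperID, VenueID} and {PaperID}⁺ ⊇ {Country, Topic} with {Country, Topic} non-prime, there is a partial dependency; 2NF fails.

1NF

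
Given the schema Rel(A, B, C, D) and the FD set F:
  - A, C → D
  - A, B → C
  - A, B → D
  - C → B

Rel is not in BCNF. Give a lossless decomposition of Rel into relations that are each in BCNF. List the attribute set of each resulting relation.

Candidate keys of the original relation: {A, B}, {A, C}.
In {A, B, C, D}, {C} is not a superkey ({C}⁺ restricted to this set is {B, C}), so split on C → B into {B, C} and {A, C, D}.
{B, C}: every determinant is a superkey — BCNF.
{A, C, D}: every determinant is a superkey — BCNF.

{A, C, D}; {B, C}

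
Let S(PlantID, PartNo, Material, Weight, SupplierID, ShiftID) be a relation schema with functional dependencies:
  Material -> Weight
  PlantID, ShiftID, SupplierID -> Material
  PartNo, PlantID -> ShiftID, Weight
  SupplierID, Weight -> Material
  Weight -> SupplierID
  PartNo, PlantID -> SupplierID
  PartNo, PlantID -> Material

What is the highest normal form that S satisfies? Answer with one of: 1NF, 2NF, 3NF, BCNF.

Candidate key: {PartNo, PlantID}. Prime attributes: {PartNo, PlantID}.
For Material -> Weight we have {Material}⁺ = {Material, SupplierID, Weight}; {Material} is not a superkey, so BCNF fails.
Material -> Weight has non-prime {Weight} on the right and a non-superkey on the left, so 3NF fails.
No non-prime attribute depends on a proper subset of any candidate key, so 2NF holds.

2NF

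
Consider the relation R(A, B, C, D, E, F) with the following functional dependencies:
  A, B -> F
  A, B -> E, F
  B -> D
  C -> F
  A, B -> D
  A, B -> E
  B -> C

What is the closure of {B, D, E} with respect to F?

Start with {B, D, E}.
B -> C applies; add {C} → now {B, C, D, E}.
C -> F applies; add {F} → now {B, C, D, E, F}.
No further FD applies.

{B, C, D, E, F}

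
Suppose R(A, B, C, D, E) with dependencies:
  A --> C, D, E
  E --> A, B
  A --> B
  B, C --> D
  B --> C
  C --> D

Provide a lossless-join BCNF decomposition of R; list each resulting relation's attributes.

{A, B, E}; {B, C}; {C, D}

Candidate keys of the original relation: {A}, {E}.
{A, B, C, D, E}: {B, C} determines {B, C, D} here but is not a superkey — split on B, C --> D, giving {B, C, D} and {A, B, C, E}.
{B, C, D}: {C} determines {C, D} here but is not a superkey — split on C --> D, giving {C, D} and {B, C}.
{C, D} is in BCNF.
{B, C} is in BCNF.
{A, B, C, E}: {B} determines {B, C} here but is not a superkey — split on B --> C, giving {B, C} and {A, B, E}.
{B, C} is in BCNF.
{A, B, E} is in BCNF.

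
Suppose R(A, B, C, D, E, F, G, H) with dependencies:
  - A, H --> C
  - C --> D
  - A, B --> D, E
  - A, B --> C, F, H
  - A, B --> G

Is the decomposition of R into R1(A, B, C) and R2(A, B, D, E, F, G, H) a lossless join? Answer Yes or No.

Yes

R1 ∩ R2 = {A, B}; its closure under F is {A, B, C, D, E, F, G, H}.
R1 is contained in that closure, so R1 ∩ R2 --> R1 holds and the join is lossless.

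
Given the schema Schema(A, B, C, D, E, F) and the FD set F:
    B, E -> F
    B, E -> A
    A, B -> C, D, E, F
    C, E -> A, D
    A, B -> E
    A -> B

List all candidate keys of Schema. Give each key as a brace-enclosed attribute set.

{A}⁺ = {A, B, C, D, E, F} — all of the relation — so {A} is a candidate key.
{B, E}⁺ = {A, B, C, D, E, F} — all of the relation — so {B, E} is a candidate key.
{C, E}⁺ = {A, B, C, D, E, F} — all of the relation — so {C, E} is a candidate key.
Any other superkey properly contains one of these, so there are no further candidate keys.

{A}, {B, E}, {C, E}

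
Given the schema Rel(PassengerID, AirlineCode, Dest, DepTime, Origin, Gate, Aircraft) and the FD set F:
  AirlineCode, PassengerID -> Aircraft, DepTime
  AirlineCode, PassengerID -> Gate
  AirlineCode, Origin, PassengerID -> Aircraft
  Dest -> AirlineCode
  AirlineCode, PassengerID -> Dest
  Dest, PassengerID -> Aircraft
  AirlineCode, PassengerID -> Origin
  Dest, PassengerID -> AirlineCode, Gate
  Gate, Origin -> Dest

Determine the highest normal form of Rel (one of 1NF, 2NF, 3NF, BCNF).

3NF

Candidate keys: {AirlineCode, PassengerID}, {Dest, PassengerID}, {Gate, Origin, PassengerID}. Prime attributes: {AirlineCode, Dest, Gate, Origin, PassengerID}.
For Dest -> AirlineCode we have {Dest}⁺ = {AirlineCode, Dest}; {Dest} is not a superkey, so BCNF fails.
But every attribute on its right side ({AirlineCode}) is prime, and the same holds for every other non-superkey FD, so 3NF still holds.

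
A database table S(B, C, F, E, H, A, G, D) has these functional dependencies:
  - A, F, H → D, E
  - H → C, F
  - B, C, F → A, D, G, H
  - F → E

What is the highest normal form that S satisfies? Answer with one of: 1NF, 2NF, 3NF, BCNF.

Candidate keys: {B, C, F}, {B, H}. Prime attributes: {B, C, F, H}.
A, F, H → D, E: {A, F, H}⁺ = {A, C, D, E, F, H}, which is not all of the attributes, so the left side is not a superkey — BCNF is violated.
A, F, H → D, E determines the non-prime attributes {D, E} from a non-superkey — 3NF is violated.
{H} is a proper subset of the key {B, H}, and {H}⁺ contains the non-prime attribute {E} — a partial dependency, so 2NF is violated.

1NF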